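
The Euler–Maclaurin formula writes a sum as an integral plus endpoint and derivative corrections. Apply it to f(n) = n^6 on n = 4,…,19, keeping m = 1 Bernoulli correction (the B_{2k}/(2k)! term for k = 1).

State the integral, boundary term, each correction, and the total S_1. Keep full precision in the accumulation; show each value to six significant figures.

Integral: ∫_4^19 x^6 dx = 1.27694e+08.
Boundary: ½(f(4) + f(19)) = ½(4096.00 + 4.70459e+07) = 2.35250e+07.
Integral + boundary = 1.51219e+08.
k=1: B_{2}/(2)! × [f^{(1)}(19) − f^{(1)}(4)] = 1/12 × (1.48566e+07 − 6144.00) = 1.23754e+06.

S_1 ≈ 1.52456e+08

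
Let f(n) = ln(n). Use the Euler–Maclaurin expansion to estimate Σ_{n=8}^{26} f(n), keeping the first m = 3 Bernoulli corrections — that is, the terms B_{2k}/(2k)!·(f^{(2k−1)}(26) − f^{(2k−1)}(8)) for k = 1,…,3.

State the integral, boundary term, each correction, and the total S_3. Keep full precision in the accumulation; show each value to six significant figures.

∫_8^26 ln(x) dx evaluates to 50.0750.
½[f(8) + f(26)] = ½[2.07944 + 3.25810] = 2.66877.
So far: 52.7437.
Order-1 term: 1/12 · (0.0384615 − 0.125000) = -0.00721154.
Partial sum through k=1: 52.7365.
Order-2 term: −1/720 · (0.000113792 − 0.00390625) = 5.26730e-06.
Partial sum through k=2: 52.7365.
Order-3 term: 1/30240 · (2.01997e-06 − 0.000732422) = -2.41535e-08.

S_3 ≈ 52.7365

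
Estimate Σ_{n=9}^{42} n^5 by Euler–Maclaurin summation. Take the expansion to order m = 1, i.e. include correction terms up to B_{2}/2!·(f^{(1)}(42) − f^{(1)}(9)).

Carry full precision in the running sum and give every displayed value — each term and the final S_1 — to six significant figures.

∫_9^42 x^5 dx evaluates to 9.14750e+08.
Boundary: ½(f(9) + f(42)) = ½(59049.0 + 1.30691e+08) = 6.53751e+07.
Running total after boundary: 9.80125e+08.
Order-1 term: 1/12 · (1.55585e+07 − 32805.0) = 1.29381e+06.

S_1 ≈ 9.81419e+08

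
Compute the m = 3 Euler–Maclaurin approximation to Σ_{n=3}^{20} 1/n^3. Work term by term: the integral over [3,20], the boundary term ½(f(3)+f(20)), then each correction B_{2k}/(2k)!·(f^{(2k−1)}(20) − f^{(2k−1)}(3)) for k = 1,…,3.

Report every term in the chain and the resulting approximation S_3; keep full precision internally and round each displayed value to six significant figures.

∫_3^20 1/x^3 dx evaluates to 0.0543056.
½[f(3) + f(20)] = ½[0.0370370 + 0.000125000] = 0.0185810.
Integral + boundary = 0.0728866.
Correction k=1: B_{2}/2! · (f^{(1)}(20) − f^{(1)}(3)) = 1/12 · (-1.87500e-05 − (-0.0370370)) = 0.00308486.
After k=1: 0.0759714.
Correction k=2: B_{4}/4! · (f^{(3)}(20) − f^{(3)}(3)) = −1/720 · (-9.37500e-07 − (-0.0823045)) = -0.000114311.
After k=2: 0.0758571.
Correction k=3: B_{6}/6! · (f^{(5)}(20) − f^{(5)}(3)) = 1/30240 · (-9.84375e-08 − (-0.384088)) = 1.27013e-05.

S_3 ≈ 0.0758698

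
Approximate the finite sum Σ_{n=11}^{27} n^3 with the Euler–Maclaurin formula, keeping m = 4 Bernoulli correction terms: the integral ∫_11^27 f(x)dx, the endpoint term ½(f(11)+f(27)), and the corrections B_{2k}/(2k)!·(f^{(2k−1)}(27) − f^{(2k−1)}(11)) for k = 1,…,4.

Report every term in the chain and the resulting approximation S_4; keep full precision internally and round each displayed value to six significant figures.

Integral: ∫_11^27 x^3 dx = 129200.
½[f(11) + f(27)] = ½[1331.00 + 19683.0] = 10507.0.
Running total after boundary: 139707.
Correction k=1: B_{2}/2! · (f^{(1)}(27) − f^{(1)}(11)) = 1/12 · (2187.00 − 363.000) = 152.000.
Running total after k=1: 139859.
Correction k=2: B_{4}/4! · (f^{(3)}(27) − f^{(3)}(11)) = −1/720 · (6.00000 − 6.00000) = 0.00000.
Running total after k=2: 139859.
Correction k=3: B_{6}/6! · (f^{(5)}(27) − f^{(5)}(11)) = 1/30240 · (0.00000 − 0.00000) = 0.00000.
Running total after k=3: 139859.
Correction k=4: B_{8}/8! · (f^{(7)}(27) − f^{(7)}(11)) = −1/1209600 · (0.00000 − 0.00000) = 0.00000.

S_4 ≈ 139859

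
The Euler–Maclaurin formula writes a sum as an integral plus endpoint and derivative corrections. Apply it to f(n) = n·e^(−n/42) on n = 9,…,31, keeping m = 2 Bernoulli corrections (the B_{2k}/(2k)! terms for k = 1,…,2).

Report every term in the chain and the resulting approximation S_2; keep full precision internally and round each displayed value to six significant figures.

∫_9^31 x·e^(−x/42) dx evaluates to 263.226.
Boundary: ½(f(9) + f(31)) = ½(7.26406 + 14.8187) = 11.0414.
Running total after boundary: 274.267.
k=1: B_{2}/(2)! × [f^{(1)}(31) − f^{(1)}(9)] = 1/12 × (0.125197 − 0.634164) = -0.0424139.
After k=1: 274.225.
k=2: B_{4}/(4)! × [f^{(3)}(31) − f^{(3)}(9)] = −1/720 × (0.000612950 − 0.00127460) = 9.18962e-07.

S_2 ≈ 274.225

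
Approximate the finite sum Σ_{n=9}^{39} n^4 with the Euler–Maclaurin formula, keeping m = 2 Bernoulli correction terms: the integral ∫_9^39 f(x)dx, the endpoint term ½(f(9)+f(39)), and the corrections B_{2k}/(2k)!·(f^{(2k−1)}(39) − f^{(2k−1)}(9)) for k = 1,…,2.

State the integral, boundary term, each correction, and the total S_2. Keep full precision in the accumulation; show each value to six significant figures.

The integral term ∫_9^39 x^4 dx = 1.80330e+07.
Boundary: ½(f(9) + f(39)) = ½(6561.00 + 2.31344e+06) = 1.16000e+06.
Integral + boundary = 1.91930e+07.
Order-1 term: 1/12 · (237276 − 2916.00) = 19530.0.
After k=1: 1.92126e+07.
Order-2 term: −1/720 · (936.000 − 216.000) = -1.00000.

S_2 ≈ 1.92126e+07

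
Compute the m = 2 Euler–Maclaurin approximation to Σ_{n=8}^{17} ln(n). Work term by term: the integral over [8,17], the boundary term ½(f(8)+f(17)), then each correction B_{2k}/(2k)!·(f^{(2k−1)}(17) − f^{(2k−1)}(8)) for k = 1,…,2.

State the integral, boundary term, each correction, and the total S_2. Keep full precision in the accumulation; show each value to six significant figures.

S_2 ≈ 24.9799

The integral term ∫_8^17 ln(x) dx = 22.5291.
Endpoint term: (f(8) + f(17))/2 = (2.07944 + 2.83321)/2 = 2.45633.
Integral + boundary = 24.9854.
Correction k=1: B_{2}/2! · (f^{(1)}(17) − f^{(1)}(8)) = 1/12 · (0.0588235 − 0.125000) = -0.00551471.
Running total after k=1: 24.9799.
Correction k=2: B_{4}/4! · (f^{(3)}(17) − f^{(3)}(8)) = −1/720 · (0.000407083 − 0.00390625) = 4.85995e-06.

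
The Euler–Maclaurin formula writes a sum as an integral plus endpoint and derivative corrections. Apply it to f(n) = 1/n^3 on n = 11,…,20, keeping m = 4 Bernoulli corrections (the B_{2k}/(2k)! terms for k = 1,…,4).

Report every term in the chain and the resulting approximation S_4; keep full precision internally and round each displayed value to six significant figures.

Integral: ∫_11^20 1/x^3 dx = 0.00288223.
½[f(11) + f(20)] = ½[0.000751315 + 0.000125000] = 0.000438157.
Running total after boundary: 0.00332039.
Order-1 term: 1/12 · (-1.87500e-05 − (-0.000204904)) = 1.55128e-05.
Partial sum through k=1: 0.00333590.
Order-2 term: −1/720 · (-9.37500e-07 − (-3.38684e-05)) = -4.57374e-08.
Partial sum through k=2: 0.00333586.
Order-3 term: 1/30240 · (-9.84375e-08 − (-1.17560e-05)) = 3.85501e-10.
Partial sum through k=3: 0.00333586.
Order-4 term: −1/1209600 · (-1.77188e-08 − (-6.99530e-06)) = -5.76850e-12.

S_4 ≈ 0.00333586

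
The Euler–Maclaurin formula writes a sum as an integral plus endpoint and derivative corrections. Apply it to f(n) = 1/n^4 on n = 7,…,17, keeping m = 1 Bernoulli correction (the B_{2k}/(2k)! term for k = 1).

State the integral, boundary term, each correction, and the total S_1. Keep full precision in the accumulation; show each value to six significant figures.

∫_7^17 1/x^4 dx evaluates to 0.000903970.
Endpoint term: (f(7) + f(17))/2 = (0.000416493 + 1.19730e-05)/2 = 0.000214233.
Integral + boundary = 0.00111820.
k=1: B_{2}/(2)! × [f^{(1)}(17) − f^{(1)}(7)] = 1/12 × (-2.81719e-06 − (-0.000237996)) = 1.95982e-05.

S_1 ≈ 0.00113780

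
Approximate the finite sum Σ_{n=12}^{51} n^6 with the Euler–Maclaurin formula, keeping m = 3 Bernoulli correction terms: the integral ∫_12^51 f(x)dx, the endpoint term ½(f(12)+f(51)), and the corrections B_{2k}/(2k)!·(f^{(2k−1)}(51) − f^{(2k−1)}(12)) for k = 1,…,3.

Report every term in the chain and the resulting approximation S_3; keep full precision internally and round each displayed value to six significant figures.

∫_12^51 x^6 dx evaluates to 1.28196e+11.
Boundary: ½(f(12) + f(51)) = ½(2.98598e+06 + 1.75963e+10) = 8.79964e+09.
Integral + boundary = 1.36996e+11.
Order-1 term: 1/12 · (2.07015e+09 − 1.49299e+06) = 1.72388e+08.
After k=1: 1.37168e+11.
Order-2 term: −1/720 · (1.59181e+07 − 207360) = -21820.5.
After k=2: 1.37168e+11.
Order-3 term: 1/30240 · (36720.0 − 8640.00) = 0.928571.

S_3 ≈ 1.37168e+11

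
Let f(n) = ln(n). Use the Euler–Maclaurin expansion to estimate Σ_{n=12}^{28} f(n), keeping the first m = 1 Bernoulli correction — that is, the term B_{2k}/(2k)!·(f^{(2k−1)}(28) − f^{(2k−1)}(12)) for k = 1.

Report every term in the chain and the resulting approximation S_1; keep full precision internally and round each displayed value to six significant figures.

S_1 ≈ 50.3874

∫_12^28 ln(x) dx evaluates to 47.4828.
½[f(12) + f(28)] = ½[2.48491 + 3.33220] = 2.90856.
Running total after boundary: 50.3914.
Correction k=1: B_{2}/2! · (f^{(1)}(28) − f^{(1)}(12)) = 1/12 · (0.0357143 − 0.0833333) = -0.00396825.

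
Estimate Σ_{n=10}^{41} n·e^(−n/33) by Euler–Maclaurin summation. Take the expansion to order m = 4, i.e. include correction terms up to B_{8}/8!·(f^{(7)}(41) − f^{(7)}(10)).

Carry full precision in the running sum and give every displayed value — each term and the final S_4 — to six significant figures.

Integral: ∫_10^41 x·e^(−x/33) dx = 343.075.
½[f(10) + f(41)] = ½[7.38577 + 11.8360] = 9.61090.
Running total after boundary: 352.686.
Order-1 term: 1/12 · (-0.0699839 − 0.514766) = -0.0487291.
After k=1: 352.637.
Order-2 term: −1/720 · (0.000465917 − 0.00182913) = 1.89335e-06.
After k=2: 352.637.
Order-3 term: 1/30240 · (9.14690e-07 − 2.92521e-06) = -6.64856e-11.
After k=3: 352.637.
Order-4 term: −1/1209600 · (1.28700e-09 − 3.82993e-09) = 2.10229e-15.

S_4 ≈ 352.637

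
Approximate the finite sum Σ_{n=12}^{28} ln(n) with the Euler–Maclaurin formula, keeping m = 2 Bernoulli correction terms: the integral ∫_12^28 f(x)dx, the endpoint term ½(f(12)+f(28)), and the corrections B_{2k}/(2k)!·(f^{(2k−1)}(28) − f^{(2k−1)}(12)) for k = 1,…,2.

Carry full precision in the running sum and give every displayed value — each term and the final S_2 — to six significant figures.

S_2 ≈ 50.3874

∫_12^28 ln(x) dx evaluates to 47.4828.
Endpoint term: (f(12) + f(28))/2 = (2.48491 + 3.33220)/2 = 2.90856.
Integral + boundary = 50.3914.
Correction k=1: B_{2}/2! · (f^{(1)}(28) − f^{(1)}(12)) = 1/12 · (0.0357143 − 0.0833333) = -0.00396825.
Running total after k=1: 50.3874.
Correction k=2: B_{4}/4! · (f^{(3)}(28) − f^{(3)}(12)) = −1/720 · (9.11079e-05 − 0.00115741) = 1.48097e-06.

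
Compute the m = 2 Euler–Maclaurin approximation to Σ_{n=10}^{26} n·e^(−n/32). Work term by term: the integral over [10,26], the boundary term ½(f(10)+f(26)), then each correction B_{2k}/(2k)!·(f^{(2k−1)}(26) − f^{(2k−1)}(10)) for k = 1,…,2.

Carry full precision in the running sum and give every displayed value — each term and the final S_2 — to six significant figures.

Integral: ∫_10^26 x·e^(−x/32) dx = 159.696.
Endpoint term: (f(10) + f(26))/2 = (7.31616 + 11.5374)/2 = 9.42679.
Integral + boundary = 169.123.
Correction k=1: B_{2}/2! · (f^{(1)}(26) − f^{(1)}(10)) = 1/12 · (0.0832026 − 0.502986) = -0.0349819.
After k=1: 169.088.
Correction k=2: B_{4}/4! · (f^{(3)}(26) − f^{(3)}(10)) = −1/720 · (0.000947947 − 0.00192013) = 1.35026e-06.

S_2 ≈ 169.088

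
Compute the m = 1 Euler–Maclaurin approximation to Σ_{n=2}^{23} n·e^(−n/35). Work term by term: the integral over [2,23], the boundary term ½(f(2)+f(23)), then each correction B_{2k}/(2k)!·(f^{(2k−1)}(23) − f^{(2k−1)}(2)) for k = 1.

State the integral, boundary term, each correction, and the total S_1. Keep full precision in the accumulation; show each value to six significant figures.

∫_2^23 x·e^(−x/35) dx evaluates to 170.864.
Boundary: ½(f(2) + f(23)) = ½(1.88892 + 11.9216) = 6.90526.
Running total after boundary: 177.770.
k=1: B_{2}/(2)! × [f^{(1)}(23) − f^{(1)}(2)] = 1/12 × (0.177713 − 0.890490) = -0.0593981.

S_1 ≈ 177.710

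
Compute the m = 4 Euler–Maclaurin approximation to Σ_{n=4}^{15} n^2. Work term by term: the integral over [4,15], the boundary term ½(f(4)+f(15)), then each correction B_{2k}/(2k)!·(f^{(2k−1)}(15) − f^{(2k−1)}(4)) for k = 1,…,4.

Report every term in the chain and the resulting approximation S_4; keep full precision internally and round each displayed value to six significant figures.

Integral: ∫_4^15 x^2 dx = 1103.67.
Endpoint term: (f(4) + f(15))/2 = (16.0000 + 225.000)/2 = 120.500.
Running total after boundary: 1224.17.
Correction k=1: B_{2}/2! · (f^{(1)}(15) − f^{(1)}(4)) = 1/12 · (30.0000 − 8.00000) = 1.83333.
Running total after k=1: 1226.00.
Correction k=2: B_{4}/4! · (f^{(3)}(15) − f^{(3)}(4)) = −1/720 · (0.00000 − 0.00000) = 0.00000.
Running total after k=2: 1226.00.
Correction k=3: B_{6}/6! · (f^{(5)}(15) − f^{(5)}(4)) = 1/30240 · (0.00000 − 0.00000) = 0.00000.
Running total after k=3: 1226.00.
Correction k=4: B_{8}/8! · (f^{(7)}(15) − f^{(7)}(4)) = −1/1209600 · (0.00000 − 0.00000) = 0.00000.

S_4 ≈ 1226.00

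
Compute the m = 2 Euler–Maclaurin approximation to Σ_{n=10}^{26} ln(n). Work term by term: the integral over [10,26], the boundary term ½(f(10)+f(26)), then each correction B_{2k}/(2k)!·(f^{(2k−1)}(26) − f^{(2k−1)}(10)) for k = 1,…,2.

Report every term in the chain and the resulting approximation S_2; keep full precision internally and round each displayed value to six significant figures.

S_2 ≈ 48.4599

The integral term ∫_10^26 ln(x) dx = 45.6847.
Endpoint term: (f(10) + f(26))/2 = (2.30259 + 3.25810)/2 = 2.78034.
Running total after boundary: 48.4650.
k=1: B_{2}/(2)! × [f^{(1)}(26) − f^{(1)}(10)] = 1/12 × (0.0384615 − 0.100000) = -0.00512821.
After k=1: 48.4599.
k=2: B_{4}/(4)! × [f^{(3)}(26) − f^{(3)}(10)] = −1/720 × (0.000113792 − 0.00200000) = 2.61973e-06.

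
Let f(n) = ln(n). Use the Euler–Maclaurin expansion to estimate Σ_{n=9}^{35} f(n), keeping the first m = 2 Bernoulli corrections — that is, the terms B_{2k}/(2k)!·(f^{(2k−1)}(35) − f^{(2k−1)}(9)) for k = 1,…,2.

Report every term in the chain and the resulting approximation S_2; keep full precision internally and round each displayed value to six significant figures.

The integral term ∫_9^35 ln(x) dx = 78.6622.
Endpoint term: (f(9) + f(35))/2 = (2.19722 + 3.55535)/2 = 2.87629.
Integral + boundary = 81.5384.
Correction k=1: B_{2}/2! · (f^{(1)}(35) − f^{(1)}(9)) = 1/12 · (0.0285714 − 0.111111) = -0.00687831.
After k=1: 81.5316.
Correction k=2: B_{4}/4! · (f^{(3)}(35) − f^{(3)}(9)) = −1/720 · (4.66472e-05 − 0.00274348) = 3.74561e-06.

S_2 ≈ 81.5316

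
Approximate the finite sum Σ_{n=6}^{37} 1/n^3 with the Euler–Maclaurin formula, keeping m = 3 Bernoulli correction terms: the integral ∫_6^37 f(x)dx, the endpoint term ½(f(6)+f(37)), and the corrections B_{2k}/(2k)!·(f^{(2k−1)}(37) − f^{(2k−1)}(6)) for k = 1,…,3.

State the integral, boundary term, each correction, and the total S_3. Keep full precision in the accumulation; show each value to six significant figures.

S_3 ≈ 0.0160394

∫_6^37 1/x^3 dx evaluates to 0.0135237.
Boundary: ½(f(6) + f(37)) = ½(0.00462963 + 1.97422e-05) = 0.00232469.
So far: 0.0158483.
Order-1 term: 1/12 · (-1.60072e-06 − (-0.00231481)) = 0.000192768.
Running total after k=1: 0.0160411.
Order-2 term: −1/720 · (-2.33852e-08 − (-0.00128601)) = -1.78609e-06.
Running total after k=2: 0.0160393.
Order-3 term: 1/30240 · (-7.17442e-10 − (-0.00150034)) = 4.96145e-08.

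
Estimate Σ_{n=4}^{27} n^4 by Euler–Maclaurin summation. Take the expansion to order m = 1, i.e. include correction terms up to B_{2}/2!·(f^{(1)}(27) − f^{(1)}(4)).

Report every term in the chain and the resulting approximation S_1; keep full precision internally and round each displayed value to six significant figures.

S_1 ≈ 3.14196e+06

Integral: ∫_4^27 x^4 dx = 2.86958e+06.
Endpoint term: (f(4) + f(27))/2 = (256.000 + 531441)/2 = 265848.
Running total after boundary: 3.13543e+06.
Correction k=1: B_{2}/2! · (f^{(1)}(27) − f^{(1)}(4)) = 1/12 · (78732.0 − 256.000) = 6539.67.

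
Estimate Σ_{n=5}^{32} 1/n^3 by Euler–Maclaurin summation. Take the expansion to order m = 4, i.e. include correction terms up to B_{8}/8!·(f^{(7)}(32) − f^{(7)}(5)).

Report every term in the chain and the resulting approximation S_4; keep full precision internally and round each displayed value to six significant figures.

S_4 ≈ 0.0239216

Integral: ∫_5^32 1/x^3 dx = 0.0195117.
½[f(5) + f(32)] = ½[0.00800000 + 3.05176e-05] = 0.00401526.
Integral + boundary = 0.0235270.
Correction k=1: B_{2}/2! · (f^{(1)}(32) − f^{(1)}(5)) = 1/12 · (-2.86102e-06 − (-0.00480000)) = 0.000399762.
After k=1: 0.0239267.
Correction k=2: B_{4}/4! · (f^{(3)}(32) − f^{(3)}(5)) = −1/720 · (-5.58794e-08 − (-0.00384000)) = -5.33326e-06.
After k=2: 0.0239214.
Correction k=3: B_{6}/6! · (f^{(5)}(32) − f^{(5)}(5)) = 1/30240 · (-2.29193e-09 − (-0.00645120)) = 2.13333e-07.
After k=3: 0.0239216.
Correction k=4: B_{8}/8! · (f^{(7)}(32) − f^{(7)}(5)) = −1/1209600 · (-1.61151e-10 − (-0.0185795)) = -1.53600e-08.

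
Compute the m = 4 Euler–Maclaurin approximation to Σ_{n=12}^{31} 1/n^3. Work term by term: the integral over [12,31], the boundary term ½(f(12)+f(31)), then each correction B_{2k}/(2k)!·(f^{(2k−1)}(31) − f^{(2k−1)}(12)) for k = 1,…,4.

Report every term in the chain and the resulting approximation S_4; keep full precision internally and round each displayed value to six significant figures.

∫_12^31 1/x^3 dx evaluates to 0.00295193.
½[f(12) + f(31)] = ½[0.000578704 + 3.35672e-05] = 0.000306135.
So far: 0.00325807.
Correction k=1: B_{2}/2! · (f^{(1)}(31) − f^{(1)}(12)) = 1/12 · (-3.24844e-06 − (-0.000144676)) = 1.17856e-05.
After k=1: 0.00326985.
Correction k=2: B_{4}/4! · (f^{(3)}(31) − f^{(3)}(12)) = −1/720 · (-6.76054e-08 − (-2.00939e-05)) = -2.78143e-08.
After k=2: 0.00326982.
Correction k=3: B_{6}/6! · (f^{(5)}(31) − f^{(5)}(12)) = 1/30240 · (-2.95466e-09 − (-5.86071e-06)) = 1.93709e-10.
After k=3: 0.00326982.
Correction k=4: B_{8}/8! · (f^{(7)}(31) − f^{(7)}(12)) = −1/1209600 · (-2.21369e-10 − (-2.93036e-06)) = -2.42240e-12.

S_4 ≈ 0.00326982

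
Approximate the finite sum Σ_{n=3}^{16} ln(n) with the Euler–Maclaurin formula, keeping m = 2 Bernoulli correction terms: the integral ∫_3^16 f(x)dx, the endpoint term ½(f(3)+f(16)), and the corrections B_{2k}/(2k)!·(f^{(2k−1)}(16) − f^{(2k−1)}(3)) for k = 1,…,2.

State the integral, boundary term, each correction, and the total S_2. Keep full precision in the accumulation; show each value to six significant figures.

S_2 ≈ 29.9787

Integral: ∫_3^16 ln(x) dx = 28.0656.
½[f(3) + f(16)] = ½[1.09861 + 2.77259] = 1.93560.
Running total after boundary: 30.0012.
k=1: B_{2}/(2)! × [f^{(1)}(16) − f^{(1)}(3)] = 1/12 × (0.0625000 − 0.333333) = -0.0225694.
After k=1: 29.9786.
k=2: B_{4}/(4)! × [f^{(3)}(16) − f^{(3)}(3)] = −1/720 × (0.000488281 − 0.0740741) = 0.000102202.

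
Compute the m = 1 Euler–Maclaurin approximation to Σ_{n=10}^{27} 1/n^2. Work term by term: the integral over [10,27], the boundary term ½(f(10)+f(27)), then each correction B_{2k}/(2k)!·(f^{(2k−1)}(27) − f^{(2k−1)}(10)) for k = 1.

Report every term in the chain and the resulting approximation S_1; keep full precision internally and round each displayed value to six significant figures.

S_1 ≈ 0.0688070

The integral term ∫_10^27 1/x^2 dx = 0.0629630.
Boundary: ½(f(10) + f(27)) = ½(0.0100000 + 0.00137174) = 0.00568587.
Running total after boundary: 0.0686488.
Correction k=1: B_{2}/2! · (f^{(1)}(27) − f^{(1)}(10)) = 1/12 · (-0.000101611 − (-0.00200000)) = 0.000158199.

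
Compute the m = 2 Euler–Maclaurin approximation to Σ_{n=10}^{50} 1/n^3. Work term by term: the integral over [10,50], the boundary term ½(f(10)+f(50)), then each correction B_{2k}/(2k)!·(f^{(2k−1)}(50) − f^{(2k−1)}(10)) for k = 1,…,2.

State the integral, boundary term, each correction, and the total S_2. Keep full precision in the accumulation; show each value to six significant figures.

S_2 ≈ 0.00532888

Integral: ∫_10^50 1/x^3 dx = 0.00480000.
½[f(10) + f(50)] = ½[0.00100000 + 8.00000e-06] = 0.000504000.
Running total after boundary: 0.00530400.
k=1: B_{2}/(2)! × [f^{(1)}(50) − f^{(1)}(10)] = 1/12 × (-4.80000e-07 − (-0.000300000)) = 2.49600e-05.
After k=1: 0.00532896.
k=2: B_{4}/(4)! × [f^{(3)}(50) − f^{(3)}(10)] = −1/720 × (-3.84000e-09 − (-6.00000e-05)) = -8.33280e-08.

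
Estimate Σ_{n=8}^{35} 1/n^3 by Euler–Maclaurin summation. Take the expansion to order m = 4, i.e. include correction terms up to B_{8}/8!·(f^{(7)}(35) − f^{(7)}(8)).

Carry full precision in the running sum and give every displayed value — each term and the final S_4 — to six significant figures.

Integral: ∫_8^35 1/x^3 dx = 0.00740434.
Endpoint term: (f(8) + f(35))/2 = (0.00195312 + 2.33236e-05)/2 = 0.000988224.
Integral + boundary = 0.00839256.
Order-1 term: 1/12 · (-1.99917e-06 − (-0.000732422)) = 6.08686e-05.
After k=1: 0.00845343.
Order-2 term: −1/720 · (-3.26395e-08 − (-0.000228882)) = -3.17846e-07.
After k=2: 0.00845311.
Order-3 term: 1/30240 · (-1.11907e-09 − (-0.000150204)) = 4.96702e-09.
After k=3: 0.00845312.
Order-4 term: −1/1209600 · (-6.57737e-11 − (-0.000168979)) = -1.39698e-10.

S_4 ≈ 0.00845312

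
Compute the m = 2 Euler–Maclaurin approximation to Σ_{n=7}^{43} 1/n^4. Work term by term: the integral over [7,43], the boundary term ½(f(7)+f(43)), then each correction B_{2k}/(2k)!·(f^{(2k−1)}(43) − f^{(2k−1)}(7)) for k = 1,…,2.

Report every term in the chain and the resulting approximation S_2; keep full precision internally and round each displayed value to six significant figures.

∫_7^43 1/x^4 dx evaluates to 0.000967625.
Endpoint term: (f(7) + f(43))/2 = (0.000416493 + 2.92500e-07)/2 = 0.000208393.
Running total after boundary: 0.00117602.
k=1: B_{2}/(2)! × [f^{(1)}(43) − f^{(1)}(7)] = 1/12 × (-2.72093e-08 − (-0.000237996)) = 1.98307e-05.
Partial sum through k=1: 0.00119585.
k=2: B_{4}/(4)! × [f^{(3)}(43) − f^{(3)}(7)] = −1/720 × (-4.41471e-10 − (-0.000145712)) = -2.02377e-07.

S_2 ≈ 0.00119565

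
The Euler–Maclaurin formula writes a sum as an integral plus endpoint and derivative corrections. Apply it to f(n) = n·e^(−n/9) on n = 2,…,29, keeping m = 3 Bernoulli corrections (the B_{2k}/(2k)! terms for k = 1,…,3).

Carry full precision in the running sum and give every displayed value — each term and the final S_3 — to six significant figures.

S_3 ≈ 66.9583

∫_2^29 x·e^(−x/9) dx evaluates to 65.6387.
½[f(2) + f(29)] = ½[1.60147 + 1.15612] = 1.37880.
Integral + boundary = 67.0175.
Correction k=1: B_{2}/2! · (f^{(1)}(29) − f^{(1)}(2)) = 1/12 · (-0.0885919 − 0.622796) = -0.0592823.
After k=1: 66.9582.
Correction k=2: B_{4}/4! · (f^{(3)}(29) − f^{(3)}(2)) = −1/720 · (-0.000109373 − 0.0274601) = 3.82910e-05.
After k=2: 66.9583.
Correction k=3: B_{6}/6! · (f^{(5)}(29) − f^{(5)}(2)) = 1/30240 · (1.08022e-05 − 0.000583104) = -1.89253e-08.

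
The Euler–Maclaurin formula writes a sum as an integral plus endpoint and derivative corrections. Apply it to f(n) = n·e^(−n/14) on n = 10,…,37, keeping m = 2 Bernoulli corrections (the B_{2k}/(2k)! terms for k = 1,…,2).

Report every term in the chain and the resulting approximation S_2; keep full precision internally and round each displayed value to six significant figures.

∫_10^37 x·e^(−x/14) dx evaluates to 113.679.
Boundary: ½(f(10) + f(37)) = ½(4.89542 + 2.63283) = 3.76413.
Integral + boundary = 117.444.
Correction k=1: B_{2}/2! · (f^{(1)}(37) − f^{(1)}(10)) = 1/12 · (-0.116902 − 0.139869) = -0.0213976.
After k=1: 117.422.
Correction k=2: B_{4}/4! · (f^{(3)}(37) − f^{(3)}(10)) = −1/720 · (0.000129660 − 0.00570894) = 7.74900e-06.

S_2 ≈ 117.422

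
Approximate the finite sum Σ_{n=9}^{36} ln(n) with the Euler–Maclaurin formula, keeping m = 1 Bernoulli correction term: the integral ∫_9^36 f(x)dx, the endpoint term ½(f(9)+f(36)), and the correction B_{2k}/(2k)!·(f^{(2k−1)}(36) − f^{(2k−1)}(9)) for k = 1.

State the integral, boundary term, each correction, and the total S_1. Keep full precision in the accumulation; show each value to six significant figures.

Integral: ∫_9^36 ln(x) dx = 82.2317.
Endpoint term: (f(9) + f(36))/2 = (2.19722 + 3.58352)/2 = 2.89037.
Integral + boundary = 85.1220.
Correction k=1: B_{2}/2! · (f^{(1)}(36) − f^{(1)}(9)) = 1/12 · (0.0277778 − 0.111111) = -0.00694444.

S_1 ≈ 85.1151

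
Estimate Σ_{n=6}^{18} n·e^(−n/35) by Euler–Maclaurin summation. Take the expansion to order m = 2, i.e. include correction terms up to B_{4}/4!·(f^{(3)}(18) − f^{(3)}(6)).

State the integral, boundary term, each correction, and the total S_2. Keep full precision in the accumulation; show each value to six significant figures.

S_2 ≈ 107.650

The integral term ∫_6^18 x·e^(−x/35) dx = 99.7752.
½[f(6) + f(18)] = ½[5.05476 + 10.7627] = 7.90873.
Integral + boundary = 107.684.
Correction k=1: B_{2}/2! · (f^{(1)}(18) − f^{(1)}(6)) = 1/12 · (0.290422 − 0.698039) = -0.0339681.
Running total after k=1: 107.650.
Correction k=2: B_{4}/4! · (f^{(3)}(18) − f^{(3)}(6)) = −1/720 · (0.00121329 − 0.00194527) = 1.01665e-06.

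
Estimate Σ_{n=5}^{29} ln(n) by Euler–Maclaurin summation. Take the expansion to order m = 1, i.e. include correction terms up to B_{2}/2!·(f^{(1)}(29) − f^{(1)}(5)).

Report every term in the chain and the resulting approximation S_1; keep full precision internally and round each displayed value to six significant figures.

Integral: ∫_5^29 ln(x) dx = 65.6044.
Boundary: ½(f(5) + f(29)) = ½(1.60944 + 3.36730) = 2.48837.
Running total after boundary: 68.0928.
Order-1 term: 1/12 · (0.0344828 − 0.200000) = -0.0137931.

S_1 ≈ 68.0790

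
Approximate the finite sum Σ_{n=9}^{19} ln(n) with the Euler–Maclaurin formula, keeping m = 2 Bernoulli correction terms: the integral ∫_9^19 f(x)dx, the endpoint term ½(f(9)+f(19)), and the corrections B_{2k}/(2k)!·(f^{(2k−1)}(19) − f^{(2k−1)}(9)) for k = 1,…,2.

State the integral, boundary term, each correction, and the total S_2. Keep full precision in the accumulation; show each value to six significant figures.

S_2 ≈ 28.7353

∫_9^19 ln(x) dx evaluates to 26.1693.
Endpoint term: (f(9) + f(19))/2 = (2.19722 + 2.94444)/2 = 2.57083.
So far: 28.7402.
k=1: B_{2}/(2)! × [f^{(1)}(19) − f^{(1)}(9)] = 1/12 × (0.0526316 − 0.111111) = -0.00487329.
After k=1: 28.7353.
k=2: B_{4}/(4)! × [f^{(3)}(19) − f^{(3)}(9)] = −1/720 × (0.000291588 − 0.00274348) = 3.40541e-06.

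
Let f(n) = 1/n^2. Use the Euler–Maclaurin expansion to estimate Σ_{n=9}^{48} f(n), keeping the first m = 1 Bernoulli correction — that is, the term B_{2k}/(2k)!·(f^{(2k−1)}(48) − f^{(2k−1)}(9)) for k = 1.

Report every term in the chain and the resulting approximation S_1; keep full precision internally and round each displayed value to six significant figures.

∫_9^48 1/x^2 dx evaluates to 0.0902778.
½[f(9) + f(48)] = ½[0.0123457 + 0.000434028] = 0.00638985.
Integral + boundary = 0.0966676.
Order-1 term: 1/12 · (-1.80845e-05 − (-0.00274348)) = 0.000227117.

S_1 ≈ 0.0968947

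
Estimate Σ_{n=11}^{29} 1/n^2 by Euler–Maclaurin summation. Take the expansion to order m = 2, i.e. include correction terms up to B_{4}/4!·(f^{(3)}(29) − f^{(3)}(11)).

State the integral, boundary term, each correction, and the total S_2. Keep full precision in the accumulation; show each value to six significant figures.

Integral: ∫_11^29 1/x^2 dx = 0.0564263.
Endpoint term: (f(11) + f(29))/2 = (0.00826446 + 0.00118906)/2 = 0.00472676.
Integral + boundary = 0.0611531.
Correction k=1: B_{2}/2! · (f^{(1)}(29) − f^{(1)}(11)) = 1/12 · (-8.20042e-05 − (-0.00150263)) = 0.000118385.
Partial sum through k=1: 0.0612715.
Correction k=2: B_{4}/4! · (f^{(3)}(29) − f^{(3)}(11)) = −1/720 · (-1.17010e-06 − (-0.000149021)) = -2.05349e-07.

S_2 ≈ 0.0612713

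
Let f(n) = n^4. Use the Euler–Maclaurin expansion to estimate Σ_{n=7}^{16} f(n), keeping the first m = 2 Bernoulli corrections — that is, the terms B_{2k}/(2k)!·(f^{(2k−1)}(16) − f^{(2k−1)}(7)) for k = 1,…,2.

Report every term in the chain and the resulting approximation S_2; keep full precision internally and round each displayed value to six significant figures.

S_2 ≈ 241573

The integral term ∫_7^16 x^4 dx = 206354.
½[f(7) + f(16)] = ½[2401.00 + 65536.0] = 33968.5.
Running total after boundary: 240322.
Correction k=1: B_{2}/2! · (f^{(1)}(16) − f^{(1)}(7)) = 1/12 · (16384.0 − 1372.00) = 1251.00.
Partial sum through k=1: 241573.
Correction k=2: B_{4}/4! · (f^{(3)}(16) − f^{(3)}(7)) = −1/720 · (384.000 − 168.000) = -0.300000.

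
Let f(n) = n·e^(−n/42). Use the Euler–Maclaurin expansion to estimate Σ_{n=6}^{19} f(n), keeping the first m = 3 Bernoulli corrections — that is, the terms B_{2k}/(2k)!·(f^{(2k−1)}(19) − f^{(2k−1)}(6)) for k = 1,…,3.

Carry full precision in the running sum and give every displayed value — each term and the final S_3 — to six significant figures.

S_3 ≈ 126.518

The integral term ∫_6^19 x·e^(−x/42) dx = 117.907.
Boundary: ½(f(6) + f(19)) = ½(5.20127 + 12.0861) = 8.64370.
Integral + boundary = 126.551.
k=1: B_{2}/(2)! × [f^{(1)}(19) − f^{(1)}(6)] = 1/12 × (0.348347 − 0.743038) = -0.0328909.
Running total after k=1: 126.518.
k=2: B_{4}/(4)! × [f^{(3)}(19) − f^{(3)}(6)] = −1/720 × (0.000918691 − 0.00140408) = 6.74149e-07.
Running total after k=2: 126.518.
k=3: B_{6}/(6)! × [f^{(5)}(19) − f^{(5)}(6)] = 1/30240 × (9.29652e-07 − 1.35314e-06) = -1.40041e-11.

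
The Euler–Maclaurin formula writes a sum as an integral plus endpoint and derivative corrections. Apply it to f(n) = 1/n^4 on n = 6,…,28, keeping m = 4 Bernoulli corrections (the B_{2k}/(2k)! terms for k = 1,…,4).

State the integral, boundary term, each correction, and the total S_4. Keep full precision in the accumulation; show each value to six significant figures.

S_4 ≈ 0.00195691

∫_6^28 1/x^4 dx evaluates to 0.00152803.
½[f(6) + f(28)] = ½[0.000771605 + 1.62693e-06] = 0.000386616.
So far: 0.00191464.
Correction k=1: B_{2}/2! · (f^{(1)}(28) − f^{(1)}(6)) = 1/12 · (-2.32418e-07 − (-0.000514403)) = 4.28476e-05.
After k=1: 0.00195749.
Correction k=2: B_{4}/4! · (f^{(3)}(28) − f^{(3)}(6)) = −1/720 · (-8.89355e-09 − (-0.000428669)) = -5.95362e-07.
After k=2: 0.00195689.
Correction k=3: B_{6}/6! · (f^{(5)}(28) − f^{(5)}(6)) = 1/30240 · (-6.35253e-10 − (-0.000666819)) = 2.20509e-08.
After k=3: 0.00195692.
Correction k=4: B_{8}/8! · (f^{(7)}(28) − f^{(7)}(6)) = −1/1209600 · (-7.29245e-11 − (-0.00166705)) = -1.37818e-09.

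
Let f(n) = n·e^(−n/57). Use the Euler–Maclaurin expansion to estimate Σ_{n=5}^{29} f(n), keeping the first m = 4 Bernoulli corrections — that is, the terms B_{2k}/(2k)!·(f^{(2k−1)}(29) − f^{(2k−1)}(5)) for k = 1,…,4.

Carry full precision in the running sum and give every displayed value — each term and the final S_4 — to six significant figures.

S_4 ≈ 300.924

Integral: ∫_5^29 x·e^(−x/57) dx = 289.961.
Boundary: ½(f(5) + f(29)) = ½(4.58009 + 17.4358) = 11.0079.
So far: 300.969.
Correction k=1: B_{2}/2! · (f^{(1)}(29) − f^{(1)}(5)) = 1/12 · (0.295343 − 0.835666) = -0.0450269.
Running total after k=1: 300.924.
Correction k=2: B_{4}/4! · (f^{(3)}(29) − f^{(3)}(5)) = −1/720 · (0.000461006 − 0.000821084) = 5.00108e-07.
Running total after k=2: 300.924.
Correction k=3: B_{6}/6! · (f^{(5)}(29) − f^{(5)}(5)) = 1/30240 · (2.55805e-07 − 4.26273e-07) = -5.63717e-12.
Running total after k=3: 300.924.
Correction k=4: B_{8}/8! · (f^{(7)}(29) − f^{(7)}(5)) = −1/1209600 · (1.13794e-10 − 1.84619e-10) = 5.85520e-17.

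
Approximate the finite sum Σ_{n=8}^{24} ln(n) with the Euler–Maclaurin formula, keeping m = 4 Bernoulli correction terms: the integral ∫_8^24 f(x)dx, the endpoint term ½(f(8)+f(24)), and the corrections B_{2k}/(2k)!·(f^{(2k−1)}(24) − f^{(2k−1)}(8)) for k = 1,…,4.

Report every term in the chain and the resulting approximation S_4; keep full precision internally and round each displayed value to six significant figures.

S_4 ≈ 46.2596

∫_8^24 ln(x) dx evaluates to 43.6378.
½[f(8) + f(24)] = ½[2.07944 + 3.17805] = 2.62875.
Integral + boundary = 46.2665.
Order-1 term: 1/12 · (0.0416667 − 0.125000) = -0.00694444.
After k=1: 46.2596.
Order-2 term: −1/720 · (0.000144676 − 0.00390625) = 5.22441e-06.
After k=2: 46.2596.
Order-3 term: 1/30240 · (3.01408e-06 − 0.000732422) = -2.41206e-08.
After k=3: 46.2596.
Order-4 term: −1/1209600 · (1.56983e-07 − 0.000343323) = 2.83702e-10.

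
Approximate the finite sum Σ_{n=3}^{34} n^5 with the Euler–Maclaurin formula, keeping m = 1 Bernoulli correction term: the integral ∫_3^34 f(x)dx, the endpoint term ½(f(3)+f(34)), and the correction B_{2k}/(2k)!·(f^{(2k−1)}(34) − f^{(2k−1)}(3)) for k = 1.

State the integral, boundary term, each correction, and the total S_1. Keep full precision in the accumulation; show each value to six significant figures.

S_1 ≈ 2.80742e+08

The integral term ∫_3^34 x^5 dx = 2.57467e+08.
Boundary: ½(f(3) + f(34)) = ½(243.000 + 4.54354e+07) = 2.27178e+07.
So far: 2.80185e+08.
Correction k=1: B_{2}/2! · (f^{(1)}(34) − f^{(1)}(3)) = 1/12 · (6.68168e+06 − 405.000) = 556773.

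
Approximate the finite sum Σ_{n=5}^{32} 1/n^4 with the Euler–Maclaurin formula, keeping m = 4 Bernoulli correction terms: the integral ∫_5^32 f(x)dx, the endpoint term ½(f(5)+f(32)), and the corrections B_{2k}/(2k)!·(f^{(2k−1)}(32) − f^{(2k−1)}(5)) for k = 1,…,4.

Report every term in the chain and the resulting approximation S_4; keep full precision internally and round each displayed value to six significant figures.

∫_5^32 1/x^4 dx evaluates to 0.00265649.
Endpoint term: (f(5) + f(32))/2 = (0.00160000 + 9.53674e-07)/2 = 0.000800477.
Running total after boundary: 0.00345697.
Order-1 term: 1/12 · (-1.19209e-07 − (-0.00128000)) = 0.000106657.
Partial sum through k=1: 0.00356363.
Order-2 term: −1/720 · (-3.49246e-09 − (-0.00153600)) = -2.13333e-06.
Partial sum through k=2: 0.00356149.
Order-3 term: 1/30240 · (-1.90994e-10 − (-0.00344064)) = 1.13778e-07.
Partial sum through k=3: 0.00356161.
Order-4 term: −1/1209600 · (-1.67866e-11 − (-0.0123863)) = -1.02400e-08.

S_4 ≈ 0.00356160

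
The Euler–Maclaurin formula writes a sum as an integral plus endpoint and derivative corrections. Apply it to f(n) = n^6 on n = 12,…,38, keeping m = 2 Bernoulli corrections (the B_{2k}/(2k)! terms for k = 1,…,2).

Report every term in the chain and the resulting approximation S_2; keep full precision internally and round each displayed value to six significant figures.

The integral term ∫_12^38 x^6 dx = 1.63400e+10.
Boundary: ½(f(12) + f(38)) = ½(2.98598e+06 + 3.01094e+09) = 1.50696e+09.
Integral + boundary = 1.78469e+10.
Correction k=1: B_{2}/2! · (f^{(1)}(38) − f^{(1)}(12)) = 1/12 · (4.75411e+08 − 1.49299e+06) = 3.94932e+07.
Partial sum through k=1: 1.78864e+10.
Correction k=2: B_{4}/4! · (f^{(3)}(38) − f^{(3)}(12)) = −1/720 · (6.58464e+06 − 207360) = -8857.33.

S_2 ≈ 1.78864e+10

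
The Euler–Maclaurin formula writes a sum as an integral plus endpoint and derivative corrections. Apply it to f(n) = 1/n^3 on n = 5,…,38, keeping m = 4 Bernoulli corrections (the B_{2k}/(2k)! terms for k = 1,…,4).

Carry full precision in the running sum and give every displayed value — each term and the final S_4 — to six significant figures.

S_4 ≈ 0.0240576

The integral term ∫_5^38 1/x^3 dx = 0.0196537.
½[f(5) + f(38)] = ½[0.00800000 + 1.82242e-05] = 0.00400911.
Integral + boundary = 0.0236629.
Correction k=1: B_{2}/2! · (f^{(1)}(38) − f^{(1)}(5)) = 1/12 · (-1.43876e-06 − (-0.00480000)) = 0.000399880.
Running total after k=1: 0.0240627.
Correction k=2: B_{4}/4! · (f^{(3)}(38) − f^{(3)}(5)) = −1/720 · (-1.99274e-08 − (-0.00384000)) = -5.33331e-06.
Running total after k=2: 0.0240574.
Correction k=3: B_{6}/6! · (f^{(5)}(38) − f^{(5)}(5)) = 1/30240 · (-5.79605e-10 − (-0.00645120)) = 2.13333e-07.
Running total after k=3: 0.0240576.
Correction k=4: B_{8}/8! · (f^{(7)}(38) − f^{(7)}(5)) = −1/1209600 · (-2.88999e-11 − (-0.0185795)) = -1.53600e-08.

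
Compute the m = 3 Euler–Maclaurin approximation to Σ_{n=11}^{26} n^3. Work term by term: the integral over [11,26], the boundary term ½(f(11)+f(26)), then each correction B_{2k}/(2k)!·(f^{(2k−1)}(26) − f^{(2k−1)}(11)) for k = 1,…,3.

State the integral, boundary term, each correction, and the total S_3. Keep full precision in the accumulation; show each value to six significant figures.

Integral: ∫_11^26 x^3 dx = 110584.
Endpoint term: (f(11) + f(26))/2 = (1331.00 + 17576.0)/2 = 9453.50.
Integral + boundary = 120037.
k=1: B_{2}/(2)! × [f^{(1)}(26) − f^{(1)}(11)] = 1/12 × (2028.00 − 363.000) = 138.750.
Partial sum through k=1: 120176.
k=2: B_{4}/(4)! × [f^{(3)}(26) − f^{(3)}(11)] = −1/720 × (6.00000 − 6.00000) = 0.00000.
Partial sum through k=2: 120176.
k=3: B_{6}/(6)! × [f^{(5)}(26) − f^{(5)}(11)] = 1/30240 × (0.00000 − 0.00000) = 0.00000.

S_3 ≈ 120176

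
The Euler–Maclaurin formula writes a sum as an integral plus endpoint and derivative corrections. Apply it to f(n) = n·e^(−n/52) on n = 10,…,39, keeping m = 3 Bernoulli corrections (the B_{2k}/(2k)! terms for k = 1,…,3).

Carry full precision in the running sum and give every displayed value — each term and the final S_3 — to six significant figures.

S_3 ≈ 438.023

The integral term ∫_10^39 x·e^(−x/52) dx = 424.732.
Endpoint term: (f(10) + f(39))/2 = (8.25053 + 18.4223)/2 = 13.3364.
Running total after boundary: 438.069.
k=1: B_{2}/(2)! × [f^{(1)}(39) − f^{(1)}(10)] = 1/12 × (0.118092 − 0.666389) = -0.0456914.
After k=1: 438.023.
k=2: B_{4}/(4)! × [f^{(3)}(39) − f^{(3)}(10)] = −1/720 × (0.000393056 − 0.000856692) = 6.43938e-07.
After k=2: 438.023.
k=3: B_{6}/(6)! × [f^{(5)}(39) − f^{(5)}(10)] = 1/30240 × (2.74571e-07 − 5.42507e-07) = -8.86031e-12.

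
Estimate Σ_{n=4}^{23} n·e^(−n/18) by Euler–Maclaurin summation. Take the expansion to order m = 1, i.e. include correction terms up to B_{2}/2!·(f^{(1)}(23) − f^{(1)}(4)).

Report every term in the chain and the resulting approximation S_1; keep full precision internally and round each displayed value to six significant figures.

∫_4^23 x·e^(−x/18) dx evaluates to 111.444.
Boundary: ½(f(4) + f(23)) = ½(3.20295 + 6.40908) = 4.80602.
Running total after boundary: 116.250.
Order-1 term: 1/12 · (-0.0774044 − 0.622796) = -0.0583500.

S_1 ≈ 116.192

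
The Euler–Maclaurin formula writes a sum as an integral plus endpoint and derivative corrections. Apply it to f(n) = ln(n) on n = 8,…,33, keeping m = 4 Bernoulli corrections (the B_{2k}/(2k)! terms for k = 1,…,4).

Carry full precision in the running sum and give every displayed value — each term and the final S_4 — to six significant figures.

S_4 ≈ 76.5293

Integral: ∫_8^33 ln(x) dx = 73.7492.
Boundary: ½(f(8) + f(33)) = ½(2.07944 + 3.49651) = 2.78797.
So far: 76.5372.
k=1: B_{2}/(2)! × [f^{(1)}(33) − f^{(1)}(8)] = 1/12 × (0.0303030 − 0.125000) = -0.00789141.
After k=1: 76.5293.
k=2: B_{4}/(4)! × [f^{(3)}(33) − f^{(3)}(8)] = −1/720 × (5.56529e-05 − 0.00390625) = 5.34805e-06.
After k=2: 76.5293.
k=3: B_{6}/(6)! × [f^{(5)}(33) − f^{(5)}(8)] = 1/30240 × (6.13256e-07 − 0.000732422) = -2.42000e-08.
After k=3: 76.5293.
k=4: B_{8}/(8)! × [f^{(7)}(33) − f^{(7)}(8)] = −1/1209600 × (1.68941e-08 − 0.000343323) = 2.83818e-10.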